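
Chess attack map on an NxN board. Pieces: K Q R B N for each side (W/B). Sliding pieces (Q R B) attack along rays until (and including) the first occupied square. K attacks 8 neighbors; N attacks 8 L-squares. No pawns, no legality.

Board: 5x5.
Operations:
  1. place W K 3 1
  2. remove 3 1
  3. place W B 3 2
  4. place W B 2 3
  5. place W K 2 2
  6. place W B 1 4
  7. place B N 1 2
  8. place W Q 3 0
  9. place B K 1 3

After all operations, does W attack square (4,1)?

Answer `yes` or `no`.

Op 1: place WK@(3,1)
Op 2: remove (3,1)
Op 3: place WB@(3,2)
Op 4: place WB@(2,3)
Op 5: place WK@(2,2)
Op 6: place WB@(1,4)
Op 7: place BN@(1,2)
Op 8: place WQ@(3,0)
Op 9: place BK@(1,3)
Per-piece attacks for W:
  WB@(1,4): attacks (2,3) (0,3) [ray(1,-1) blocked at (2,3)]
  WK@(2,2): attacks (2,3) (2,1) (3,2) (1,2) (3,3) (3,1) (1,3) (1,1)
  WB@(2,3): attacks (3,4) (3,2) (1,4) (1,2) [ray(1,-1) blocked at (3,2); ray(-1,1) blocked at (1,4); ray(-1,-1) blocked at (1,2)]
  WQ@(3,0): attacks (3,1) (3,2) (4,0) (2,0) (1,0) (0,0) (4,1) (2,1) (1,2) [ray(0,1) blocked at (3,2); ray(-1,1) blocked at (1,2)]
  WB@(3,2): attacks (4,3) (4,1) (2,3) (2,1) (1,0) [ray(-1,1) blocked at (2,3)]
W attacks (4,1): yes

Answer: yes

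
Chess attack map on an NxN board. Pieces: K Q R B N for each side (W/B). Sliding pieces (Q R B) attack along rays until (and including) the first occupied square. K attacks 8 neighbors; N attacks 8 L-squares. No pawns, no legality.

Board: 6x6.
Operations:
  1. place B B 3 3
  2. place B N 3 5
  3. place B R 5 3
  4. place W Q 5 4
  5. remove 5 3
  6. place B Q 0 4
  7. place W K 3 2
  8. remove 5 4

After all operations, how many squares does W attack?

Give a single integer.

Op 1: place BB@(3,3)
Op 2: place BN@(3,5)
Op 3: place BR@(5,3)
Op 4: place WQ@(5,4)
Op 5: remove (5,3)
Op 6: place BQ@(0,4)
Op 7: place WK@(3,2)
Op 8: remove (5,4)
Per-piece attacks for W:
  WK@(3,2): attacks (3,3) (3,1) (4,2) (2,2) (4,3) (4,1) (2,3) (2,1)
Union (8 distinct): (2,1) (2,2) (2,3) (3,1) (3,3) (4,1) (4,2) (4,3)

Answer: 8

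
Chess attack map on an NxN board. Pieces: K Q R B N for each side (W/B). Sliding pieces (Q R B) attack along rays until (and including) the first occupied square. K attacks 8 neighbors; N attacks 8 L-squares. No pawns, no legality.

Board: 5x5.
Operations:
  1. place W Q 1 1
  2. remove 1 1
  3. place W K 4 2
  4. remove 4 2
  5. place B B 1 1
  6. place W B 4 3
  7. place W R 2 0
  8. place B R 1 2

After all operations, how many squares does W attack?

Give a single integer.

Op 1: place WQ@(1,1)
Op 2: remove (1,1)
Op 3: place WK@(4,2)
Op 4: remove (4,2)
Op 5: place BB@(1,1)
Op 6: place WB@(4,3)
Op 7: place WR@(2,0)
Op 8: place BR@(1,2)
Per-piece attacks for W:
  WR@(2,0): attacks (2,1) (2,2) (2,3) (2,4) (3,0) (4,0) (1,0) (0,0)
  WB@(4,3): attacks (3,4) (3,2) (2,1) (1,0)
Union (10 distinct): (0,0) (1,0) (2,1) (2,2) (2,3) (2,4) (3,0) (3,2) (3,4) (4,0)

Answer: 10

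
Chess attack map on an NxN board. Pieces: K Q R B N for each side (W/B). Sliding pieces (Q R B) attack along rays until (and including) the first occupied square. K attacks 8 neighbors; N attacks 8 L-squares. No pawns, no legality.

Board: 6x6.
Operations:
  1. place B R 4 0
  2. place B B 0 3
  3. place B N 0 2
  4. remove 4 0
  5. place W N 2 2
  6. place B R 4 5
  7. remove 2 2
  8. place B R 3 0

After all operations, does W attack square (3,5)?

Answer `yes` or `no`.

Answer: no

Derivation:
Op 1: place BR@(4,0)
Op 2: place BB@(0,3)
Op 3: place BN@(0,2)
Op 4: remove (4,0)
Op 5: place WN@(2,2)
Op 6: place BR@(4,5)
Op 7: remove (2,2)
Op 8: place BR@(3,0)
Per-piece attacks for W:
W attacks (3,5): no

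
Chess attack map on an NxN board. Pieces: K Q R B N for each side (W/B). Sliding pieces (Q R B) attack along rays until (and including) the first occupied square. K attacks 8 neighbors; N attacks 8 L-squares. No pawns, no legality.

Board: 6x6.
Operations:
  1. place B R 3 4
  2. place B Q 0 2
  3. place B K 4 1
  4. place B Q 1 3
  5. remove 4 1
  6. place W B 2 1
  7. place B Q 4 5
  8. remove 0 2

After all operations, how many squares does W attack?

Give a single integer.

Answer: 7

Derivation:
Op 1: place BR@(3,4)
Op 2: place BQ@(0,2)
Op 3: place BK@(4,1)
Op 4: place BQ@(1,3)
Op 5: remove (4,1)
Op 6: place WB@(2,1)
Op 7: place BQ@(4,5)
Op 8: remove (0,2)
Per-piece attacks for W:
  WB@(2,1): attacks (3,2) (4,3) (5,4) (3,0) (1,2) (0,3) (1,0)
Union (7 distinct): (0,3) (1,0) (1,2) (3,0) (3,2) (4,3) (5,4)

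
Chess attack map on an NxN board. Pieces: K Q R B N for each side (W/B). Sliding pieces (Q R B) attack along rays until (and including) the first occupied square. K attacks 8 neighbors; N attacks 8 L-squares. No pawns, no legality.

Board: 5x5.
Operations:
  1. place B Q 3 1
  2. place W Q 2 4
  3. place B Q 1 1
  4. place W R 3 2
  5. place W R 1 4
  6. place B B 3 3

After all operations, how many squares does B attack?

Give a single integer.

Op 1: place BQ@(3,1)
Op 2: place WQ@(2,4)
Op 3: place BQ@(1,1)
Op 4: place WR@(3,2)
Op 5: place WR@(1,4)
Op 6: place BB@(3,3)
Per-piece attacks for B:
  BQ@(1,1): attacks (1,2) (1,3) (1,4) (1,0) (2,1) (3,1) (0,1) (2,2) (3,3) (2,0) (0,2) (0,0) [ray(0,1) blocked at (1,4); ray(1,0) blocked at (3,1); ray(1,1) blocked at (3,3)]
  BQ@(3,1): attacks (3,2) (3,0) (4,1) (2,1) (1,1) (4,2) (4,0) (2,2) (1,3) (0,4) (2,0) [ray(0,1) blocked at (3,2); ray(-1,0) blocked at (1,1)]
  BB@(3,3): attacks (4,4) (4,2) (2,4) (2,2) (1,1) [ray(-1,1) blocked at (2,4); ray(-1,-1) blocked at (1,1)]
Union (21 distinct): (0,0) (0,1) (0,2) (0,4) (1,0) (1,1) (1,2) (1,3) (1,4) (2,0) (2,1) (2,2) (2,4) (3,0) (3,1) (3,2) (3,3) (4,0) (4,1) (4,2) (4,4)

Answer: 21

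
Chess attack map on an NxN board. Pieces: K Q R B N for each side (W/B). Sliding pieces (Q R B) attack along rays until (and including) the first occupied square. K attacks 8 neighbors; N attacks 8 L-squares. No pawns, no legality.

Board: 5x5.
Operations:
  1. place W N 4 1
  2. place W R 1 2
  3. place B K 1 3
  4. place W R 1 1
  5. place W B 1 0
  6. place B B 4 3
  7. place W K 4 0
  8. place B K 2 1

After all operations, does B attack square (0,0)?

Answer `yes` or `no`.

Answer: no

Derivation:
Op 1: place WN@(4,1)
Op 2: place WR@(1,2)
Op 3: place BK@(1,3)
Op 4: place WR@(1,1)
Op 5: place WB@(1,0)
Op 6: place BB@(4,3)
Op 7: place WK@(4,0)
Op 8: place BK@(2,1)
Per-piece attacks for B:
  BK@(1,3): attacks (1,4) (1,2) (2,3) (0,3) (2,4) (2,2) (0,4) (0,2)
  BK@(2,1): attacks (2,2) (2,0) (3,1) (1,1) (3,2) (3,0) (1,2) (1,0)
  BB@(4,3): attacks (3,4) (3,2) (2,1) [ray(-1,-1) blocked at (2,1)]
B attacks (0,0): no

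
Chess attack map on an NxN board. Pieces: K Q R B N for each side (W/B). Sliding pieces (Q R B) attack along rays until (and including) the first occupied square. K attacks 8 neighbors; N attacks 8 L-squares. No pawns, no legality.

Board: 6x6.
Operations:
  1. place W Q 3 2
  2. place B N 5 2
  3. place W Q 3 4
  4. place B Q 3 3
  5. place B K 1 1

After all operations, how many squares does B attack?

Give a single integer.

Op 1: place WQ@(3,2)
Op 2: place BN@(5,2)
Op 3: place WQ@(3,4)
Op 4: place BQ@(3,3)
Op 5: place BK@(1,1)
Per-piece attacks for B:
  BK@(1,1): attacks (1,2) (1,0) (2,1) (0,1) (2,2) (2,0) (0,2) (0,0)
  BQ@(3,3): attacks (3,4) (3,2) (4,3) (5,3) (2,3) (1,3) (0,3) (4,4) (5,5) (4,2) (5,1) (2,4) (1,5) (2,2) (1,1) [ray(0,1) blocked at (3,4); ray(0,-1) blocked at (3,2); ray(-1,-1) blocked at (1,1)]
  BN@(5,2): attacks (4,4) (3,3) (4,0) (3,1)
Union (25 distinct): (0,0) (0,1) (0,2) (0,3) (1,0) (1,1) (1,2) (1,3) (1,5) (2,0) (2,1) (2,2) (2,3) (2,4) (3,1) (3,2) (3,3) (3,4) (4,0) (4,2) (4,3) (4,4) (5,1) (5,3) (5,5)

Answer: 25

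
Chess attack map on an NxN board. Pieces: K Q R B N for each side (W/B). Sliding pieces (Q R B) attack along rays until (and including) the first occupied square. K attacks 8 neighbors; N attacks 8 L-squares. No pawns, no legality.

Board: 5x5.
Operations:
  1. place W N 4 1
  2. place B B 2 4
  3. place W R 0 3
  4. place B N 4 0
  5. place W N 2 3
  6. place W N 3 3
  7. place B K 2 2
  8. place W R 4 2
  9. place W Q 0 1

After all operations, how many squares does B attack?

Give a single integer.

Answer: 9

Derivation:
Op 1: place WN@(4,1)
Op 2: place BB@(2,4)
Op 3: place WR@(0,3)
Op 4: place BN@(4,0)
Op 5: place WN@(2,3)
Op 6: place WN@(3,3)
Op 7: place BK@(2,2)
Op 8: place WR@(4,2)
Op 9: place WQ@(0,1)
Per-piece attacks for B:
  BK@(2,2): attacks (2,3) (2,1) (3,2) (1,2) (3,3) (3,1) (1,3) (1,1)
  BB@(2,4): attacks (3,3) (1,3) (0,2) [ray(1,-1) blocked at (3,3)]
  BN@(4,0): attacks (3,2) (2,1)
Union (9 distinct): (0,2) (1,1) (1,2) (1,3) (2,1) (2,3) (3,1) (3,2) (3,3)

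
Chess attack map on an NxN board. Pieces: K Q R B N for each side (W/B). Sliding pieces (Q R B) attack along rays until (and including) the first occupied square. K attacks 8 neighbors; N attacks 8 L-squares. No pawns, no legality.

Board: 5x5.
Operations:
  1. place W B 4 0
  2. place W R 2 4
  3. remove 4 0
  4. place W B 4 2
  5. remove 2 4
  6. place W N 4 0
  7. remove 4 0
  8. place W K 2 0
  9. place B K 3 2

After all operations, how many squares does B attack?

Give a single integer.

Answer: 8

Derivation:
Op 1: place WB@(4,0)
Op 2: place WR@(2,4)
Op 3: remove (4,0)
Op 4: place WB@(4,2)
Op 5: remove (2,4)
Op 6: place WN@(4,0)
Op 7: remove (4,0)
Op 8: place WK@(2,0)
Op 9: place BK@(3,2)
Per-piece attacks for B:
  BK@(3,2): attacks (3,3) (3,1) (4,2) (2,2) (4,3) (4,1) (2,3) (2,1)
Union (8 distinct): (2,1) (2,2) (2,3) (3,1) (3,3) (4,1) (4,2) (4,3)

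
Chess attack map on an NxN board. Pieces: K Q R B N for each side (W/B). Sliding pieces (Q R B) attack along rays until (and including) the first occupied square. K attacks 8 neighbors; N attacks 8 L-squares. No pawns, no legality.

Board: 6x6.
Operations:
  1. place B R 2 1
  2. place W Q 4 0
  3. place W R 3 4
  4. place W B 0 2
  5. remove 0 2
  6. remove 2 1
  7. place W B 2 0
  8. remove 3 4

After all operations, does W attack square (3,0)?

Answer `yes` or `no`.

Op 1: place BR@(2,1)
Op 2: place WQ@(4,0)
Op 3: place WR@(3,4)
Op 4: place WB@(0,2)
Op 5: remove (0,2)
Op 6: remove (2,1)
Op 7: place WB@(2,0)
Op 8: remove (3,4)
Per-piece attacks for W:
  WB@(2,0): attacks (3,1) (4,2) (5,3) (1,1) (0,2)
  WQ@(4,0): attacks (4,1) (4,2) (4,3) (4,4) (4,5) (5,0) (3,0) (2,0) (5,1) (3,1) (2,2) (1,3) (0,4) [ray(-1,0) blocked at (2,0)]
W attacks (3,0): yes

Answer: yes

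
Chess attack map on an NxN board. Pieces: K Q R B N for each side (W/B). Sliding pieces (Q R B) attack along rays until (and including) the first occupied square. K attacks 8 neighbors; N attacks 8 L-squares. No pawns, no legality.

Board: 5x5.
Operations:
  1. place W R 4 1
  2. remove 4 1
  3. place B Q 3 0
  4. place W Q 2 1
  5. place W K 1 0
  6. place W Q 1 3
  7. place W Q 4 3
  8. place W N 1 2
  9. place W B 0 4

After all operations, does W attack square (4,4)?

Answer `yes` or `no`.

Op 1: place WR@(4,1)
Op 2: remove (4,1)
Op 3: place BQ@(3,0)
Op 4: place WQ@(2,1)
Op 5: place WK@(1,0)
Op 6: place WQ@(1,3)
Op 7: place WQ@(4,3)
Op 8: place WN@(1,2)
Op 9: place WB@(0,4)
Per-piece attacks for W:
  WB@(0,4): attacks (1,3) [ray(1,-1) blocked at (1,3)]
  WK@(1,0): attacks (1,1) (2,0) (0,0) (2,1) (0,1)
  WN@(1,2): attacks (2,4) (3,3) (0,4) (2,0) (3,1) (0,0)
  WQ@(1,3): attacks (1,4) (1,2) (2,3) (3,3) (4,3) (0,3) (2,4) (2,2) (3,1) (4,0) (0,4) (0,2) [ray(0,-1) blocked at (1,2); ray(1,0) blocked at (4,3); ray(-1,1) blocked at (0,4)]
  WQ@(2,1): attacks (2,2) (2,3) (2,4) (2,0) (3,1) (4,1) (1,1) (0,1) (3,2) (4,3) (3,0) (1,2) (1,0) [ray(1,1) blocked at (4,3); ray(1,-1) blocked at (3,0); ray(-1,1) blocked at (1,2); ray(-1,-1) blocked at (1,0)]
  WQ@(4,3): attacks (4,4) (4,2) (4,1) (4,0) (3,3) (2,3) (1,3) (3,4) (3,2) (2,1) [ray(-1,0) blocked at (1,3); ray(-1,-1) blocked at (2,1)]
W attacks (4,4): yes

Answer: yes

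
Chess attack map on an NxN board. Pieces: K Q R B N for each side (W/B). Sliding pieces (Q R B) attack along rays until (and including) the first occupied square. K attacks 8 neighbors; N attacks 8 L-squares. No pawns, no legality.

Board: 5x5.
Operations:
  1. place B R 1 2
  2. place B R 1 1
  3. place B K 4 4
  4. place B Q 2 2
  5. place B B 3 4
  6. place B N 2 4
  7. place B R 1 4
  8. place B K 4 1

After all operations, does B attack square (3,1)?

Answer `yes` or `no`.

Op 1: place BR@(1,2)
Op 2: place BR@(1,1)
Op 3: place BK@(4,4)
Op 4: place BQ@(2,2)
Op 5: place BB@(3,4)
Op 6: place BN@(2,4)
Op 7: place BR@(1,4)
Op 8: place BK@(4,1)
Per-piece attacks for B:
  BR@(1,1): attacks (1,2) (1,0) (2,1) (3,1) (4,1) (0,1) [ray(0,1) blocked at (1,2); ray(1,0) blocked at (4,1)]
  BR@(1,2): attacks (1,3) (1,4) (1,1) (2,2) (0,2) [ray(0,1) blocked at (1,4); ray(0,-1) blocked at (1,1); ray(1,0) blocked at (2,2)]
  BR@(1,4): attacks (1,3) (1,2) (2,4) (0,4) [ray(0,-1) blocked at (1,2); ray(1,0) blocked at (2,4)]
  BQ@(2,2): attacks (2,3) (2,4) (2,1) (2,0) (3,2) (4,2) (1,2) (3,3) (4,4) (3,1) (4,0) (1,3) (0,4) (1,1) [ray(0,1) blocked at (2,4); ray(-1,0) blocked at (1,2); ray(1,1) blocked at (4,4); ray(-1,-1) blocked at (1,1)]
  BN@(2,4): attacks (3,2) (4,3) (1,2) (0,3)
  BB@(3,4): attacks (4,3) (2,3) (1,2) [ray(-1,-1) blocked at (1,2)]
  BK@(4,1): attacks (4,2) (4,0) (3,1) (3,2) (3,0)
  BK@(4,4): attacks (4,3) (3,4) (3,3)
B attacks (3,1): yes

Answer: yes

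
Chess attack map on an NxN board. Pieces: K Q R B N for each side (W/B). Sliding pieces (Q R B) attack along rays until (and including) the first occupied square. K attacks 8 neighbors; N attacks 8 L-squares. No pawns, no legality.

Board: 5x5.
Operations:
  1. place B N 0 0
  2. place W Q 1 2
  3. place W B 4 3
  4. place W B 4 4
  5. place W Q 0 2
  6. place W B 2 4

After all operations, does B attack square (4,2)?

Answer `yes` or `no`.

Op 1: place BN@(0,0)
Op 2: place WQ@(1,2)
Op 3: place WB@(4,3)
Op 4: place WB@(4,4)
Op 5: place WQ@(0,2)
Op 6: place WB@(2,4)
Per-piece attacks for B:
  BN@(0,0): attacks (1,2) (2,1)
B attacks (4,2): no

Answer: no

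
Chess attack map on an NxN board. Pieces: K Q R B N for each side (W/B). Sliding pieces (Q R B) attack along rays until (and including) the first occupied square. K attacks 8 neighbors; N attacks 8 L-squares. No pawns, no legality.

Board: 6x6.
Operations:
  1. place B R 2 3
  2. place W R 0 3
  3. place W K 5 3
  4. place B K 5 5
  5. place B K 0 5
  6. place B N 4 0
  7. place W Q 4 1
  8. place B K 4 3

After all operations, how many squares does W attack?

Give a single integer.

Op 1: place BR@(2,3)
Op 2: place WR@(0,3)
Op 3: place WK@(5,3)
Op 4: place BK@(5,5)
Op 5: place BK@(0,5)
Op 6: place BN@(4,0)
Op 7: place WQ@(4,1)
Op 8: place BK@(4,3)
Per-piece attacks for W:
  WR@(0,3): attacks (0,4) (0,5) (0,2) (0,1) (0,0) (1,3) (2,3) [ray(0,1) blocked at (0,5); ray(1,0) blocked at (2,3)]
  WQ@(4,1): attacks (4,2) (4,3) (4,0) (5,1) (3,1) (2,1) (1,1) (0,1) (5,2) (5,0) (3,2) (2,3) (3,0) [ray(0,1) blocked at (4,3); ray(0,-1) blocked at (4,0); ray(-1,1) blocked at (2,3)]
  WK@(5,3): attacks (5,4) (5,2) (4,3) (4,4) (4,2)
Union (20 distinct): (0,0) (0,1) (0,2) (0,4) (0,5) (1,1) (1,3) (2,1) (2,3) (3,0) (3,1) (3,2) (4,0) (4,2) (4,3) (4,4) (5,0) (5,1) (5,2) (5,4)

Answer: 20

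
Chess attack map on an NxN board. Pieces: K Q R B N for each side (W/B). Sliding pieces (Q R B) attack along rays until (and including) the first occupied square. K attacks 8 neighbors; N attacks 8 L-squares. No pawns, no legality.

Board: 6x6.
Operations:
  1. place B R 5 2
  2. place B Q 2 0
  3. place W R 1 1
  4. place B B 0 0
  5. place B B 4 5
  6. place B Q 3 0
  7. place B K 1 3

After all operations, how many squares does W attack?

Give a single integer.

Answer: 8

Derivation:
Op 1: place BR@(5,2)
Op 2: place BQ@(2,0)
Op 3: place WR@(1,1)
Op 4: place BB@(0,0)
Op 5: place BB@(4,5)
Op 6: place BQ@(3,0)
Op 7: place BK@(1,3)
Per-piece attacks for W:
  WR@(1,1): attacks (1,2) (1,3) (1,0) (2,1) (3,1) (4,1) (5,1) (0,1) [ray(0,1) blocked at (1,3)]
Union (8 distinct): (0,1) (1,0) (1,2) (1,3) (2,1) (3,1) (4,1) (5,1)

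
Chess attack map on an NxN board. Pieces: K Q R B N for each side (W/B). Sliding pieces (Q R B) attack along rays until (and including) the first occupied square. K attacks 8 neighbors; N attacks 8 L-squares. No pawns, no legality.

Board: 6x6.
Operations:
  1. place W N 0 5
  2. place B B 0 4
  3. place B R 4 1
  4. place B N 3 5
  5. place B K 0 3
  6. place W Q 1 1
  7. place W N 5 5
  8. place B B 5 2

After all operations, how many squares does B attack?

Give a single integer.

Answer: 21

Derivation:
Op 1: place WN@(0,5)
Op 2: place BB@(0,4)
Op 3: place BR@(4,1)
Op 4: place BN@(3,5)
Op 5: place BK@(0,3)
Op 6: place WQ@(1,1)
Op 7: place WN@(5,5)
Op 8: place BB@(5,2)
Per-piece attacks for B:
  BK@(0,3): attacks (0,4) (0,2) (1,3) (1,4) (1,2)
  BB@(0,4): attacks (1,5) (1,3) (2,2) (3,1) (4,0)
  BN@(3,5): attacks (4,3) (5,4) (2,3) (1,4)
  BR@(4,1): attacks (4,2) (4,3) (4,4) (4,5) (4,0) (5,1) (3,1) (2,1) (1,1) [ray(-1,0) blocked at (1,1)]
  BB@(5,2): attacks (4,3) (3,4) (2,5) (4,1) [ray(-1,-1) blocked at (4,1)]
Union (21 distinct): (0,2) (0,4) (1,1) (1,2) (1,3) (1,4) (1,5) (2,1) (2,2) (2,3) (2,5) (3,1) (3,4) (4,0) (4,1) (4,2) (4,3) (4,4) (4,5) (5,1) (5,4)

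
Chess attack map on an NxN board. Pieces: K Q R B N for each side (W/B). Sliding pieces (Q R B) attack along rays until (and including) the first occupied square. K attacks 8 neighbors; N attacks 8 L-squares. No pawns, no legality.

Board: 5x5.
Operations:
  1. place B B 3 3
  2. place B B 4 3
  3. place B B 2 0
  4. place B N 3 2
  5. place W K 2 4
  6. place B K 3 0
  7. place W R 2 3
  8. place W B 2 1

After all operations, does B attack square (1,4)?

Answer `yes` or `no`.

Op 1: place BB@(3,3)
Op 2: place BB@(4,3)
Op 3: place BB@(2,0)
Op 4: place BN@(3,2)
Op 5: place WK@(2,4)
Op 6: place BK@(3,0)
Op 7: place WR@(2,3)
Op 8: place WB@(2,1)
Per-piece attacks for B:
  BB@(2,0): attacks (3,1) (4,2) (1,1) (0,2)
  BK@(3,0): attacks (3,1) (4,0) (2,0) (4,1) (2,1)
  BN@(3,2): attacks (4,4) (2,4) (1,3) (4,0) (2,0) (1,1)
  BB@(3,3): attacks (4,4) (4,2) (2,4) (2,2) (1,1) (0,0) [ray(-1,1) blocked at (2,4)]
  BB@(4,3): attacks (3,4) (3,2) [ray(-1,-1) blocked at (3,2)]
B attacks (1,4): no

Answer: no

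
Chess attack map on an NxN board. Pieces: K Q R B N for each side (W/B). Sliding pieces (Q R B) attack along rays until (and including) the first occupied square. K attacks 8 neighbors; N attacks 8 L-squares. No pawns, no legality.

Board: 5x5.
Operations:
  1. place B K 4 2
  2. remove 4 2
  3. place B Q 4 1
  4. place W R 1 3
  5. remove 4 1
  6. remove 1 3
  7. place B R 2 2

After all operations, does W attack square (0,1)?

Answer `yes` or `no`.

Op 1: place BK@(4,2)
Op 2: remove (4,2)
Op 3: place BQ@(4,1)
Op 4: place WR@(1,3)
Op 5: remove (4,1)
Op 6: remove (1,3)
Op 7: place BR@(2,2)
Per-piece attacks for W:
W attacks (0,1): no

Answer: no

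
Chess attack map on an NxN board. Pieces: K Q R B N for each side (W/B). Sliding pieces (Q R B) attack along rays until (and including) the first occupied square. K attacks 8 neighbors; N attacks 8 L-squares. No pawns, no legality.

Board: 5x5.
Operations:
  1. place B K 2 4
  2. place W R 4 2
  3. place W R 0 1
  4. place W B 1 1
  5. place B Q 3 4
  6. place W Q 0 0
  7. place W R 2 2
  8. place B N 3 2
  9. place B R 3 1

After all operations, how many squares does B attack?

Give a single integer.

Op 1: place BK@(2,4)
Op 2: place WR@(4,2)
Op 3: place WR@(0,1)
Op 4: place WB@(1,1)
Op 5: place BQ@(3,4)
Op 6: place WQ@(0,0)
Op 7: place WR@(2,2)
Op 8: place BN@(3,2)
Op 9: place BR@(3,1)
Per-piece attacks for B:
  BK@(2,4): attacks (2,3) (3,4) (1,4) (3,3) (1,3)
  BR@(3,1): attacks (3,2) (3,0) (4,1) (2,1) (1,1) [ray(0,1) blocked at (3,2); ray(-1,0) blocked at (1,1)]
  BN@(3,2): attacks (4,4) (2,4) (1,3) (4,0) (2,0) (1,1)
  BQ@(3,4): attacks (3,3) (3,2) (4,4) (2,4) (4,3) (2,3) (1,2) (0,1) [ray(0,-1) blocked at (3,2); ray(-1,0) blocked at (2,4); ray(-1,-1) blocked at (0,1)]
Union (17 distinct): (0,1) (1,1) (1,2) (1,3) (1,4) (2,0) (2,1) (2,3) (2,4) (3,0) (3,2) (3,3) (3,4) (4,0) (4,1) (4,3) (4,4)

Answer: 17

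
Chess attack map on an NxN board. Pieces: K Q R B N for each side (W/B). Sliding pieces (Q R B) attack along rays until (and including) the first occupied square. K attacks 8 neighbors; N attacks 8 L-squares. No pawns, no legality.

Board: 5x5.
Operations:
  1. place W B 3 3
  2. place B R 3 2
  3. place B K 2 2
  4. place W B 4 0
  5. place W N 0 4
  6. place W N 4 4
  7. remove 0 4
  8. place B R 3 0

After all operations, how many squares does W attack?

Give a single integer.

Op 1: place WB@(3,3)
Op 2: place BR@(3,2)
Op 3: place BK@(2,2)
Op 4: place WB@(4,0)
Op 5: place WN@(0,4)
Op 6: place WN@(4,4)
Op 7: remove (0,4)
Op 8: place BR@(3,0)
Per-piece attacks for W:
  WB@(3,3): attacks (4,4) (4,2) (2,4) (2,2) [ray(1,1) blocked at (4,4); ray(-1,-1) blocked at (2,2)]
  WB@(4,0): attacks (3,1) (2,2) [ray(-1,1) blocked at (2,2)]
  WN@(4,4): attacks (3,2) (2,3)
Union (7 distinct): (2,2) (2,3) (2,4) (3,1) (3,2) (4,2) (4,4)

Answer: 7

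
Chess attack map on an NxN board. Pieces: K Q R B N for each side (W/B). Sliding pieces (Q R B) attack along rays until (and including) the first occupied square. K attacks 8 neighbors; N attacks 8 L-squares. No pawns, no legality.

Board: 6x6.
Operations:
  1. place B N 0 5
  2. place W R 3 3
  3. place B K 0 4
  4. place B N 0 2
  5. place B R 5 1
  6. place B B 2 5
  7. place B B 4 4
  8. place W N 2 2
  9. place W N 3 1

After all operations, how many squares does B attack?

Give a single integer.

Op 1: place BN@(0,5)
Op 2: place WR@(3,3)
Op 3: place BK@(0,4)
Op 4: place BN@(0,2)
Op 5: place BR@(5,1)
Op 6: place BB@(2,5)
Op 7: place BB@(4,4)
Op 8: place WN@(2,2)
Op 9: place WN@(3,1)
Per-piece attacks for B:
  BN@(0,2): attacks (1,4) (2,3) (1,0) (2,1)
  BK@(0,4): attacks (0,5) (0,3) (1,4) (1,5) (1,3)
  BN@(0,5): attacks (1,3) (2,4)
  BB@(2,5): attacks (3,4) (4,3) (5,2) (1,4) (0,3)
  BB@(4,4): attacks (5,5) (5,3) (3,5) (3,3) [ray(-1,-1) blocked at (3,3)]
  BR@(5,1): attacks (5,2) (5,3) (5,4) (5,5) (5,0) (4,1) (3,1) [ray(-1,0) blocked at (3,1)]
Union (20 distinct): (0,3) (0,5) (1,0) (1,3) (1,4) (1,5) (2,1) (2,3) (2,4) (3,1) (3,3) (3,4) (3,5) (4,1) (4,3) (5,0) (5,2) (5,3) (5,4) (5,5)

Answer: 20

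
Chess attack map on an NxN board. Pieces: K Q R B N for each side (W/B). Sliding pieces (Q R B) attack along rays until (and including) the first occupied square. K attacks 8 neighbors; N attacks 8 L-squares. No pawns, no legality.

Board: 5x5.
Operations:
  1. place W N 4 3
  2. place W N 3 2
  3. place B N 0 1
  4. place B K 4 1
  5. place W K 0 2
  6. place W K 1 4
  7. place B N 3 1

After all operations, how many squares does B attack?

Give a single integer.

Op 1: place WN@(4,3)
Op 2: place WN@(3,2)
Op 3: place BN@(0,1)
Op 4: place BK@(4,1)
Op 5: place WK@(0,2)
Op 6: place WK@(1,4)
Op 7: place BN@(3,1)
Per-piece attacks for B:
  BN@(0,1): attacks (1,3) (2,2) (2,0)
  BN@(3,1): attacks (4,3) (2,3) (1,2) (1,0)
  BK@(4,1): attacks (4,2) (4,0) (3,1) (3,2) (3,0)
Union (12 distinct): (1,0) (1,2) (1,3) (2,0) (2,2) (2,3) (3,0) (3,1) (3,2) (4,0) (4,2) (4,3)

Answer: 12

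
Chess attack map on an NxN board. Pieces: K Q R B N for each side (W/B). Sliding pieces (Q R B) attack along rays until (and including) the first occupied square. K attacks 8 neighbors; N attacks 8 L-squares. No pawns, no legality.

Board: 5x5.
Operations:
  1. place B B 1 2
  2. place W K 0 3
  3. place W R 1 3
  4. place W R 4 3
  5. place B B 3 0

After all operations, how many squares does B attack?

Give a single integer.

Op 1: place BB@(1,2)
Op 2: place WK@(0,3)
Op 3: place WR@(1,3)
Op 4: place WR@(4,3)
Op 5: place BB@(3,0)
Per-piece attacks for B:
  BB@(1,2): attacks (2,3) (3,4) (2,1) (3,0) (0,3) (0,1) [ray(1,-1) blocked at (3,0); ray(-1,1) blocked at (0,3)]
  BB@(3,0): attacks (4,1) (2,1) (1,2) [ray(-1,1) blocked at (1,2)]
Union (8 distinct): (0,1) (0,3) (1,2) (2,1) (2,3) (3,0) (3,4) (4,1)

Answer: 8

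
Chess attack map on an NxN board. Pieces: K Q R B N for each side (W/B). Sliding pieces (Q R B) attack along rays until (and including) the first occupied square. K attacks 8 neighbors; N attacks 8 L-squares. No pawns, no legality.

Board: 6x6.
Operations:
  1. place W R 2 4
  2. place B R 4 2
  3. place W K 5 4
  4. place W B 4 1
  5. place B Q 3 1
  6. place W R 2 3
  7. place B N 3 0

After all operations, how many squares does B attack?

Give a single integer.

Answer: 22

Derivation:
Op 1: place WR@(2,4)
Op 2: place BR@(4,2)
Op 3: place WK@(5,4)
Op 4: place WB@(4,1)
Op 5: place BQ@(3,1)
Op 6: place WR@(2,3)
Op 7: place BN@(3,0)
Per-piece attacks for B:
  BN@(3,0): attacks (4,2) (5,1) (2,2) (1,1)
  BQ@(3,1): attacks (3,2) (3,3) (3,4) (3,5) (3,0) (4,1) (2,1) (1,1) (0,1) (4,2) (4,0) (2,2) (1,3) (0,4) (2,0) [ray(0,-1) blocked at (3,0); ray(1,0) blocked at (4,1); ray(1,1) blocked at (4,2)]
  BR@(4,2): attacks (4,3) (4,4) (4,5) (4,1) (5,2) (3,2) (2,2) (1,2) (0,2) [ray(0,-1) blocked at (4,1)]
Union (22 distinct): (0,1) (0,2) (0,4) (1,1) (1,2) (1,3) (2,0) (2,1) (2,2) (3,0) (3,2) (3,3) (3,4) (3,5) (4,0) (4,1) (4,2) (4,3) (4,4) (4,5) (5,1) (5,2)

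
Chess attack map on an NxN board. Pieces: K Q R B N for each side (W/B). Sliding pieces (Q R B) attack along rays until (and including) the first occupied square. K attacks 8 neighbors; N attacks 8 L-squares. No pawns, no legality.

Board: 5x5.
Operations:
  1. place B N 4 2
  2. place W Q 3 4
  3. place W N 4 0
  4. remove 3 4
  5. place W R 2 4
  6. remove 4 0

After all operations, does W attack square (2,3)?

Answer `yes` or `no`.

Op 1: place BN@(4,2)
Op 2: place WQ@(3,4)
Op 3: place WN@(4,0)
Op 4: remove (3,4)
Op 5: place WR@(2,4)
Op 6: remove (4,0)
Per-piece attacks for W:
  WR@(2,4): attacks (2,3) (2,2) (2,1) (2,0) (3,4) (4,4) (1,4) (0,4)
W attacks (2,3): yes

Answer: yes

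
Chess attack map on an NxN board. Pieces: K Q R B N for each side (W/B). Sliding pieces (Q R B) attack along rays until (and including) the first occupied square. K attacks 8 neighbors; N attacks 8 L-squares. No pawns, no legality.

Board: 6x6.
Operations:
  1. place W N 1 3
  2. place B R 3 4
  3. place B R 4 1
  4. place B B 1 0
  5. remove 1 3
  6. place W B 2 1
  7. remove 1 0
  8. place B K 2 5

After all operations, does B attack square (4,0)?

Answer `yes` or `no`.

Op 1: place WN@(1,3)
Op 2: place BR@(3,4)
Op 3: place BR@(4,1)
Op 4: place BB@(1,0)
Op 5: remove (1,3)
Op 6: place WB@(2,1)
Op 7: remove (1,0)
Op 8: place BK@(2,5)
Per-piece attacks for B:
  BK@(2,5): attacks (2,4) (3,5) (1,5) (3,4) (1,4)
  BR@(3,4): attacks (3,5) (3,3) (3,2) (3,1) (3,0) (4,4) (5,4) (2,4) (1,4) (0,4)
  BR@(4,1): attacks (4,2) (4,3) (4,4) (4,5) (4,0) (5,1) (3,1) (2,1) [ray(-1,0) blocked at (2,1)]
B attacks (4,0): yes

Answer: yes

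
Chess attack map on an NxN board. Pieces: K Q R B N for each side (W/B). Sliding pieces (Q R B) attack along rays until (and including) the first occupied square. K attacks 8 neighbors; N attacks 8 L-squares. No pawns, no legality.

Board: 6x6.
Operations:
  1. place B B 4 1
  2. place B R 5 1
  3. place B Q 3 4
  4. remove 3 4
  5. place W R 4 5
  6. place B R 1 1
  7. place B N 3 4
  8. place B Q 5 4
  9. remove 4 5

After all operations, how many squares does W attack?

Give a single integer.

Answer: 0

Derivation:
Op 1: place BB@(4,1)
Op 2: place BR@(5,1)
Op 3: place BQ@(3,4)
Op 4: remove (3,4)
Op 5: place WR@(4,5)
Op 6: place BR@(1,1)
Op 7: place BN@(3,4)
Op 8: place BQ@(5,4)
Op 9: remove (4,5)
Per-piece attacks for W:
Union (0 distinct): (none)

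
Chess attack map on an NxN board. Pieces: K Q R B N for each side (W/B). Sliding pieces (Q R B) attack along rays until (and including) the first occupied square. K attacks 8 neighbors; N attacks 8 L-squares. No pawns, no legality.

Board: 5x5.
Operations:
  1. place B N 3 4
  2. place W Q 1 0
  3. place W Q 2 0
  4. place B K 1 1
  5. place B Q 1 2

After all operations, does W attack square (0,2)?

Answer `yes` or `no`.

Op 1: place BN@(3,4)
Op 2: place WQ@(1,0)
Op 3: place WQ@(2,0)
Op 4: place BK@(1,1)
Op 5: place BQ@(1,2)
Per-piece attacks for W:
  WQ@(1,0): attacks (1,1) (2,0) (0,0) (2,1) (3,2) (4,3) (0,1) [ray(0,1) blocked at (1,1); ray(1,0) blocked at (2,0)]
  WQ@(2,0): attacks (2,1) (2,2) (2,3) (2,4) (3,0) (4,0) (1,0) (3,1) (4,2) (1,1) [ray(-1,0) blocked at (1,0); ray(-1,1) blocked at (1,1)]
W attacks (0,2): no

Answer: no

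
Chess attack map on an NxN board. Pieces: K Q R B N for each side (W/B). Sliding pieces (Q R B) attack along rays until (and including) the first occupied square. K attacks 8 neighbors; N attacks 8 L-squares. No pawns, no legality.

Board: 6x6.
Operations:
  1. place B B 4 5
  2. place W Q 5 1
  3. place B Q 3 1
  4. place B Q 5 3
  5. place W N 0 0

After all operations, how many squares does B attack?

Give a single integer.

Op 1: place BB@(4,5)
Op 2: place WQ@(5,1)
Op 3: place BQ@(3,1)
Op 4: place BQ@(5,3)
Op 5: place WN@(0,0)
Per-piece attacks for B:
  BQ@(3,1): attacks (3,2) (3,3) (3,4) (3,5) (3,0) (4,1) (5,1) (2,1) (1,1) (0,1) (4,2) (5,3) (4,0) (2,2) (1,3) (0,4) (2,0) [ray(1,0) blocked at (5,1); ray(1,1) blocked at (5,3)]
  BB@(4,5): attacks (5,4) (3,4) (2,3) (1,2) (0,1)
  BQ@(5,3): attacks (5,4) (5,5) (5,2) (5,1) (4,3) (3,3) (2,3) (1,3) (0,3) (4,4) (3,5) (4,2) (3,1) [ray(0,-1) blocked at (5,1); ray(-1,-1) blocked at (3,1)]
Union (26 distinct): (0,1) (0,3) (0,4) (1,1) (1,2) (1,3) (2,0) (2,1) (2,2) (2,3) (3,0) (3,1) (3,2) (3,3) (3,4) (3,5) (4,0) (4,1) (4,2) (4,3) (4,4) (5,1) (5,2) (5,3) (5,4) (5,5)

Answer: 26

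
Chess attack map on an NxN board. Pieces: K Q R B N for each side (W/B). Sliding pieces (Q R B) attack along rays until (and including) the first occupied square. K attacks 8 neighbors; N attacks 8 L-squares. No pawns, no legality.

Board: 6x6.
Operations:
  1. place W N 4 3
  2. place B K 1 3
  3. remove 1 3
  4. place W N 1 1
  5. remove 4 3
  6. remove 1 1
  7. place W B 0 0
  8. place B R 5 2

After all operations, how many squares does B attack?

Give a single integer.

Answer: 10

Derivation:
Op 1: place WN@(4,3)
Op 2: place BK@(1,3)
Op 3: remove (1,3)
Op 4: place WN@(1,1)
Op 5: remove (4,3)
Op 6: remove (1,1)
Op 7: place WB@(0,0)
Op 8: place BR@(5,2)
Per-piece attacks for B:
  BR@(5,2): attacks (5,3) (5,4) (5,5) (5,1) (5,0) (4,2) (3,2) (2,2) (1,2) (0,2)
Union (10 distinct): (0,2) (1,2) (2,2) (3,2) (4,2) (5,0) (5,1) (5,3) (5,4) (5,5)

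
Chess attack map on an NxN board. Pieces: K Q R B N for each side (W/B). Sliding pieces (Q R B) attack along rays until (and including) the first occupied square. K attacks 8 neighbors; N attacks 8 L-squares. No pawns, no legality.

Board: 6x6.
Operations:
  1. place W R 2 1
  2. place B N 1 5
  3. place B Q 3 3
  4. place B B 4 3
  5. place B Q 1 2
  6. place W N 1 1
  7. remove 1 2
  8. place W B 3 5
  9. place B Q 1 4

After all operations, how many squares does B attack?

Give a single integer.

Answer: 26

Derivation:
Op 1: place WR@(2,1)
Op 2: place BN@(1,5)
Op 3: place BQ@(3,3)
Op 4: place BB@(4,3)
Op 5: place BQ@(1,2)
Op 6: place WN@(1,1)
Op 7: remove (1,2)
Op 8: place WB@(3,5)
Op 9: place BQ@(1,4)
Per-piece attacks for B:
  BQ@(1,4): attacks (1,5) (1,3) (1,2) (1,1) (2,4) (3,4) (4,4) (5,4) (0,4) (2,5) (2,3) (3,2) (4,1) (5,0) (0,5) (0,3) [ray(0,1) blocked at (1,5); ray(0,-1) blocked at (1,1)]
  BN@(1,5): attacks (2,3) (3,4) (0,3)
  BQ@(3,3): attacks (3,4) (3,5) (3,2) (3,1) (3,0) (4,3) (2,3) (1,3) (0,3) (4,4) (5,5) (4,2) (5,1) (2,4) (1,5) (2,2) (1,1) [ray(0,1) blocked at (3,5); ray(1,0) blocked at (4,3); ray(-1,1) blocked at (1,5); ray(-1,-1) blocked at (1,1)]
  BB@(4,3): attacks (5,4) (5,2) (3,4) (2,5) (3,2) (2,1) [ray(-1,-1) blocked at (2,1)]
Union (26 distinct): (0,3) (0,4) (0,5) (1,1) (1,2) (1,3) (1,5) (2,1) (2,2) (2,3) (2,4) (2,5) (3,0) (3,1) (3,2) (3,4) (3,5) (4,1) (4,2) (4,3) (4,4) (5,0) (5,1) (5,2) (5,4) (5,5)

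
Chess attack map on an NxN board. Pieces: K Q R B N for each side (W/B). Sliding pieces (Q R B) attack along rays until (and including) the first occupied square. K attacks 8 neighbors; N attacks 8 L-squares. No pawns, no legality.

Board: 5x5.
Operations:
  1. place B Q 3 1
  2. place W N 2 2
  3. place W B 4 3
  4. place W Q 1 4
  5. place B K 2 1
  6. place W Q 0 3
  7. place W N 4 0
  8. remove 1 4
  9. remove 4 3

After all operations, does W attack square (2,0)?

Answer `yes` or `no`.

Op 1: place BQ@(3,1)
Op 2: place WN@(2,2)
Op 3: place WB@(4,3)
Op 4: place WQ@(1,4)
Op 5: place BK@(2,1)
Op 6: place WQ@(0,3)
Op 7: place WN@(4,0)
Op 8: remove (1,4)
Op 9: remove (4,3)
Per-piece attacks for W:
  WQ@(0,3): attacks (0,4) (0,2) (0,1) (0,0) (1,3) (2,3) (3,3) (4,3) (1,4) (1,2) (2,1) [ray(1,-1) blocked at (2,1)]
  WN@(2,2): attacks (3,4) (4,3) (1,4) (0,3) (3,0) (4,1) (1,0) (0,1)
  WN@(4,0): attacks (3,2) (2,1)
W attacks (2,0): no

Answer: no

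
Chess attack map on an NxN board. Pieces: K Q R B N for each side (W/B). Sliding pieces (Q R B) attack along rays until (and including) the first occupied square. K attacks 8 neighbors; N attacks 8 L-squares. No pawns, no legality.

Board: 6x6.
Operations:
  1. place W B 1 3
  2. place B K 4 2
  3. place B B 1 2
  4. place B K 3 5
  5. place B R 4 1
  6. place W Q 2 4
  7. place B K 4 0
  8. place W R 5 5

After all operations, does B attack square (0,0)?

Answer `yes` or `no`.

Op 1: place WB@(1,3)
Op 2: place BK@(4,2)
Op 3: place BB@(1,2)
Op 4: place BK@(3,5)
Op 5: place BR@(4,1)
Op 6: place WQ@(2,4)
Op 7: place BK@(4,0)
Op 8: place WR@(5,5)
Per-piece attacks for B:
  BB@(1,2): attacks (2,3) (3,4) (4,5) (2,1) (3,0) (0,3) (0,1)
  BK@(3,5): attacks (3,4) (4,5) (2,5) (4,4) (2,4)
  BK@(4,0): attacks (4,1) (5,0) (3,0) (5,1) (3,1)
  BR@(4,1): attacks (4,2) (4,0) (5,1) (3,1) (2,1) (1,1) (0,1) [ray(0,1) blocked at (4,2); ray(0,-1) blocked at (4,0)]
  BK@(4,2): attacks (4,3) (4,1) (5,2) (3,2) (5,3) (5,1) (3,3) (3,1)
B attacks (0,0): no

Answer: no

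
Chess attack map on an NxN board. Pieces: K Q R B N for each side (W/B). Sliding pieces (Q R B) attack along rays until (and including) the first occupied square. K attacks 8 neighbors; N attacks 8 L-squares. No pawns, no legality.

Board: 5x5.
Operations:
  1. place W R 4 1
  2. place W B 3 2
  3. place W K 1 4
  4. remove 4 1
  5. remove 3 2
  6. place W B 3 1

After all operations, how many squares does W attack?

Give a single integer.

Op 1: place WR@(4,1)
Op 2: place WB@(3,2)
Op 3: place WK@(1,4)
Op 4: remove (4,1)
Op 5: remove (3,2)
Op 6: place WB@(3,1)
Per-piece attacks for W:
  WK@(1,4): attacks (1,3) (2,4) (0,4) (2,3) (0,3)
  WB@(3,1): attacks (4,2) (4,0) (2,2) (1,3) (0,4) (2,0)
Union (9 distinct): (0,3) (0,4) (1,3) (2,0) (2,2) (2,3) (2,4) (4,0) (4,2)

Answer: 9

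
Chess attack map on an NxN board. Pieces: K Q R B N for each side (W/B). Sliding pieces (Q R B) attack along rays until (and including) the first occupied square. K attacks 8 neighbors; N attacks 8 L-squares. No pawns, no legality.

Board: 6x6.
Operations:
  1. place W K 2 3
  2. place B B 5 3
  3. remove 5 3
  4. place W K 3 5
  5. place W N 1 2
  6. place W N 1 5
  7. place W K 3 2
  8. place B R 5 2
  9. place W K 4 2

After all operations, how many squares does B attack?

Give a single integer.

Answer: 6

Derivation:
Op 1: place WK@(2,3)
Op 2: place BB@(5,3)
Op 3: remove (5,3)
Op 4: place WK@(3,5)
Op 5: place WN@(1,2)
Op 6: place WN@(1,5)
Op 7: place WK@(3,2)
Op 8: place BR@(5,2)
Op 9: place WK@(4,2)
Per-piece attacks for B:
  BR@(5,2): attacks (5,3) (5,4) (5,5) (5,1) (5,0) (4,2) [ray(-1,0) blocked at (4,2)]
Union (6 distinct): (4,2) (5,0) (5,1) (5,3) (5,4) (5,5)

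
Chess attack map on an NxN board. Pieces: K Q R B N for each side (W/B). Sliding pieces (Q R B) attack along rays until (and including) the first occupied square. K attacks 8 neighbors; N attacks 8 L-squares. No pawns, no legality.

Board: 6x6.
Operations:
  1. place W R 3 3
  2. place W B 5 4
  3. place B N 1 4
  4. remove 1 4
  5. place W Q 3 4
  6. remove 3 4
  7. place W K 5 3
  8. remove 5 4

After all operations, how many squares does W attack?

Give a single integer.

Answer: 14

Derivation:
Op 1: place WR@(3,3)
Op 2: place WB@(5,4)
Op 3: place BN@(1,4)
Op 4: remove (1,4)
Op 5: place WQ@(3,4)
Op 6: remove (3,4)
Op 7: place WK@(5,3)
Op 8: remove (5,4)
Per-piece attacks for W:
  WR@(3,3): attacks (3,4) (3,5) (3,2) (3,1) (3,0) (4,3) (5,3) (2,3) (1,3) (0,3) [ray(1,0) blocked at (5,3)]
  WK@(5,3): attacks (5,4) (5,2) (4,3) (4,4) (4,2)
Union (14 distinct): (0,3) (1,3) (2,3) (3,0) (3,1) (3,2) (3,4) (3,5) (4,2) (4,3) (4,4) (5,2) (5,3) (5,4)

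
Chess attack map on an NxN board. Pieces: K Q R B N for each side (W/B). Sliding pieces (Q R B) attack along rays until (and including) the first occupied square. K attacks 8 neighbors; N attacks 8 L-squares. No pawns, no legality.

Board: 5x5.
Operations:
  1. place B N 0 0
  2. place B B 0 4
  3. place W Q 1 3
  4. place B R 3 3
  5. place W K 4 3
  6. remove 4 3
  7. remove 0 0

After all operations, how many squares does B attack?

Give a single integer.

Answer: 7

Derivation:
Op 1: place BN@(0,0)
Op 2: place BB@(0,4)
Op 3: place WQ@(1,3)
Op 4: place BR@(3,3)
Op 5: place WK@(4,3)
Op 6: remove (4,3)
Op 7: remove (0,0)
Per-piece attacks for B:
  BB@(0,4): attacks (1,3) [ray(1,-1) blocked at (1,3)]
  BR@(3,3): attacks (3,4) (3,2) (3,1) (3,0) (4,3) (2,3) (1,3) [ray(-1,0) blocked at (1,3)]
Union (7 distinct): (1,3) (2,3) (3,0) (3,1) (3,2) (3,4) (4,3)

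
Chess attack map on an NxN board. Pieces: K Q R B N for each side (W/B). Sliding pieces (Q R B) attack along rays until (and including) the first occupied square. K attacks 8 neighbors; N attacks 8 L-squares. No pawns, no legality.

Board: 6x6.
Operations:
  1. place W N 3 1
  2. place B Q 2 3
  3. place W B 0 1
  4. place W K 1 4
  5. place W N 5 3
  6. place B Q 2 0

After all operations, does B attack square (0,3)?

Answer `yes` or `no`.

Op 1: place WN@(3,1)
Op 2: place BQ@(2,3)
Op 3: place WB@(0,1)
Op 4: place WK@(1,4)
Op 5: place WN@(5,3)
Op 6: place BQ@(2,0)
Per-piece attacks for B:
  BQ@(2,0): attacks (2,1) (2,2) (2,3) (3,0) (4,0) (5,0) (1,0) (0,0) (3,1) (1,1) (0,2) [ray(0,1) blocked at (2,3); ray(1,1) blocked at (3,1)]
  BQ@(2,3): attacks (2,4) (2,5) (2,2) (2,1) (2,0) (3,3) (4,3) (5,3) (1,3) (0,3) (3,4) (4,5) (3,2) (4,1) (5,0) (1,4) (1,2) (0,1) [ray(0,-1) blocked at (2,0); ray(1,0) blocked at (5,3); ray(-1,1) blocked at (1,4); ray(-1,-1) blocked at (0,1)]
B attacks (0,3): yes

Answer: yes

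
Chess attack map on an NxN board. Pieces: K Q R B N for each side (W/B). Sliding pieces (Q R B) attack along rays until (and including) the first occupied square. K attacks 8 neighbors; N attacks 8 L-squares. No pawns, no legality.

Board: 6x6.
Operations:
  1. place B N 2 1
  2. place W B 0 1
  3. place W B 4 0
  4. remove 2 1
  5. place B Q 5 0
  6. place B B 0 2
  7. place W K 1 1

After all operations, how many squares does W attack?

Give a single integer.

Answer: 15

Derivation:
Op 1: place BN@(2,1)
Op 2: place WB@(0,1)
Op 3: place WB@(4,0)
Op 4: remove (2,1)
Op 5: place BQ@(5,0)
Op 6: place BB@(0,2)
Op 7: place WK@(1,1)
Per-piece attacks for W:
  WB@(0,1): attacks (1,2) (2,3) (3,4) (4,5) (1,0)
  WK@(1,1): attacks (1,2) (1,0) (2,1) (0,1) (2,2) (2,0) (0,2) (0,0)
  WB@(4,0): attacks (5,1) (3,1) (2,2) (1,3) (0,4)
Union (15 distinct): (0,0) (0,1) (0,2) (0,4) (1,0) (1,2) (1,3) (2,0) (2,1) (2,2) (2,3) (3,1) (3,4) (4,5) (5,1)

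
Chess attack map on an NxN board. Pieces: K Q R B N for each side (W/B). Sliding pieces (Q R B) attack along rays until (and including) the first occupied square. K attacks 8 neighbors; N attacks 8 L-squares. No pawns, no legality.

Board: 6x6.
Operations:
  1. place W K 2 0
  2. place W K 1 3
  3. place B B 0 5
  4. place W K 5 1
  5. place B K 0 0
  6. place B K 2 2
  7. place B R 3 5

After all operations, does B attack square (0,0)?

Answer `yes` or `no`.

Answer: no

Derivation:
Op 1: place WK@(2,0)
Op 2: place WK@(1,3)
Op 3: place BB@(0,5)
Op 4: place WK@(5,1)
Op 5: place BK@(0,0)
Op 6: place BK@(2,2)
Op 7: place BR@(3,5)
Per-piece attacks for B:
  BK@(0,0): attacks (0,1) (1,0) (1,1)
  BB@(0,5): attacks (1,4) (2,3) (3,2) (4,1) (5,0)
  BK@(2,2): attacks (2,3) (2,1) (3,2) (1,2) (3,3) (3,1) (1,3) (1,1)
  BR@(3,5): attacks (3,4) (3,3) (3,2) (3,1) (3,0) (4,5) (5,5) (2,5) (1,5) (0,5) [ray(-1,0) blocked at (0,5)]
B attacks (0,0): no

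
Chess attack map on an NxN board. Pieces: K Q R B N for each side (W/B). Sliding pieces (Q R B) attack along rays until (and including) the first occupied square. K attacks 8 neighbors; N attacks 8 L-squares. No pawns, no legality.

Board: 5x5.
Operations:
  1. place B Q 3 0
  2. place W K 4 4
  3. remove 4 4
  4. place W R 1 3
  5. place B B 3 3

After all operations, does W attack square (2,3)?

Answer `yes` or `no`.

Op 1: place BQ@(3,0)
Op 2: place WK@(4,4)
Op 3: remove (4,4)
Op 4: place WR@(1,3)
Op 5: place BB@(3,3)
Per-piece attacks for W:
  WR@(1,3): attacks (1,4) (1,2) (1,1) (1,0) (2,3) (3,3) (0,3) [ray(1,0) blocked at (3,3)]
W attacks (2,3): yes

Answer: yes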